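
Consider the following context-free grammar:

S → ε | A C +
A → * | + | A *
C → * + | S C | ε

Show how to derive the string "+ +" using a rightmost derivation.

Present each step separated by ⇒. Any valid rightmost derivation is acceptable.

S ⇒ A C + ⇒ A + ⇒ + +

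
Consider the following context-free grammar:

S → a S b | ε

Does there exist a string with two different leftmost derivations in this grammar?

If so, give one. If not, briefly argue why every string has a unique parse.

No - every string in the language has a unique leftmost derivation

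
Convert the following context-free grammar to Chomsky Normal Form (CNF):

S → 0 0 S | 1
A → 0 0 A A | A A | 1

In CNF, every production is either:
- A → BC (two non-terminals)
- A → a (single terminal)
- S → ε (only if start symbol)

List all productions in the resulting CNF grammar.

T0 → 0; S → 1; A → 1; S → T0 X0; X0 → T0 S; A → T0 X1; X1 → T0 X2; X2 → A A; A → A A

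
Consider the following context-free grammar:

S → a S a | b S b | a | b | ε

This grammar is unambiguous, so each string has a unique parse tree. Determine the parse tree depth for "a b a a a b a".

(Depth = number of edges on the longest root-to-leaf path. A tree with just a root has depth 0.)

4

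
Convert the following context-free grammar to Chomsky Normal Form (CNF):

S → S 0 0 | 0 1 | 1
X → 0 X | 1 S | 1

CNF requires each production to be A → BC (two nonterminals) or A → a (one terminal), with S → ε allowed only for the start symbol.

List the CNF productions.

T0 → 0; T1 → 1; S → 1; X → 1; S → S X0; X0 → T0 T0; S → T0 T1; X → T0 X; X → T1 S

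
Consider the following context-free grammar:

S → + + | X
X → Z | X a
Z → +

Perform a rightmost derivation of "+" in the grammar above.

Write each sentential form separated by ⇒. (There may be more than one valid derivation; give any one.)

S ⇒ X ⇒ Z ⇒ +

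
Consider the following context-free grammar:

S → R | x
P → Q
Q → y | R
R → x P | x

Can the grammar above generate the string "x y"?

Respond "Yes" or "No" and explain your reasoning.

Yes - a valid derivation exists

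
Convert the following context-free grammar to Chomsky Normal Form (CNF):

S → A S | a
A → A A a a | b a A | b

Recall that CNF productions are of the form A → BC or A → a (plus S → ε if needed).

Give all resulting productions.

S → a; TA → a; TB → b; A → b; S → A S; A → A X0; X0 → A X1; X1 → TA TA; A → TB X2; X2 → TA A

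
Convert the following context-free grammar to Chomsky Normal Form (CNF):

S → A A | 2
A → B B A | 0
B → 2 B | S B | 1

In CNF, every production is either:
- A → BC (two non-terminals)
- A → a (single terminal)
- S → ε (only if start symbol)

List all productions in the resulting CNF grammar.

S → 2; A → 0; T2 → 2; B → 1; S → A A; A → B X0; X0 → B A; B → T2 B; B → S B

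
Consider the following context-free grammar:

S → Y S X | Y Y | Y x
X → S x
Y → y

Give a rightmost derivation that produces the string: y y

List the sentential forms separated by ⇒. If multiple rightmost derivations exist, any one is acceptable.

S ⇒ Y Y ⇒ Y y ⇒ y y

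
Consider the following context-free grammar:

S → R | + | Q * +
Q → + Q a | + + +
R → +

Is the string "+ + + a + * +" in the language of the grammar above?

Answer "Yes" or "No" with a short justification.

No - no valid derivation exists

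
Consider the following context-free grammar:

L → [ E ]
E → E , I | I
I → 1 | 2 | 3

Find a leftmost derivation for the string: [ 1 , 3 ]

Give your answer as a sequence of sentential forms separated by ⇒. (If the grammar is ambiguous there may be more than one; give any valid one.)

L ⇒ [ E ] ⇒ [ E , I ] ⇒ [ I , I ] ⇒ [ 1 , I ] ⇒ [ 1 , 3 ]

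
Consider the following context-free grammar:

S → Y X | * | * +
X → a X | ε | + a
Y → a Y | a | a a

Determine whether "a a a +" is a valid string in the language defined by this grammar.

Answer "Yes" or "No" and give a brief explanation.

No - no valid derivation exists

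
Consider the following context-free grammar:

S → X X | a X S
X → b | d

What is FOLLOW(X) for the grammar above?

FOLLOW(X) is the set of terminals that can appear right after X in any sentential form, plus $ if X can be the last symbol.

We compute FOLLOW(X) using the standard algorithm.
FOLLOW(S) starts with {$}.
FIRST(S) = {a, b, d}
FIRST(X) = {b, d}
FOLLOW(S) = {$}
FOLLOW(X) = {$, a, b, d}
Therefore, FOLLOW(X) = {$, a, b, d}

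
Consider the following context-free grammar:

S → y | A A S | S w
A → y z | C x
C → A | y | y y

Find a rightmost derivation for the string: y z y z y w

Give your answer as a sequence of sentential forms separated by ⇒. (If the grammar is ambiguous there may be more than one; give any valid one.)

S ⇒ A A S ⇒ A A S w ⇒ A A y w ⇒ A y z y w ⇒ y z y z y w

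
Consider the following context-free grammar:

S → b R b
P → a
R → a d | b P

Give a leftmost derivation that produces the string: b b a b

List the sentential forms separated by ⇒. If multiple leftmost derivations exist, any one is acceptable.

S ⇒ b R b ⇒ b b P b ⇒ b b a b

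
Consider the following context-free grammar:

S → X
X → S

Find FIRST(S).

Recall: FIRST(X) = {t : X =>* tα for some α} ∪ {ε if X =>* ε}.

We compute FIRST(S) using the standard algorithm.
FIRST(S) = {}
FIRST(X) = {}
Therefore, FIRST(S) = {}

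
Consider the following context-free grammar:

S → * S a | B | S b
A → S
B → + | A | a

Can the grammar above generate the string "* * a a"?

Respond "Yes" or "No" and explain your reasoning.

No - no valid derivation exists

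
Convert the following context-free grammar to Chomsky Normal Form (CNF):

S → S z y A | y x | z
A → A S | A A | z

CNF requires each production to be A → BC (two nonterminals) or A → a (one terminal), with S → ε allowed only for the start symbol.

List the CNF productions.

TZ → z; TY → y; TX → x; S → z; A → z; S → S X0; X0 → TZ X1; X1 → TY A; S → TY TX; A → A S; A → A A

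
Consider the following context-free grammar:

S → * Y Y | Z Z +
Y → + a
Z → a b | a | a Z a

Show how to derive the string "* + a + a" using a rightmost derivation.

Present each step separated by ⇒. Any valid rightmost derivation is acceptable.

S ⇒ * Y Y ⇒ * Y + a ⇒ * + a + a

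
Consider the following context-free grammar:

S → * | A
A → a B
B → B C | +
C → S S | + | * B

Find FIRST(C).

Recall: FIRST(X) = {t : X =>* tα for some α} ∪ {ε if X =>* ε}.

We compute FIRST(C) using the standard algorithm.
FIRST(A) = {a}
FIRST(B) = {+}
FIRST(C) = {*, +, a}
FIRST(S) = {*, a}
Therefore, FIRST(C) = {*, +, a}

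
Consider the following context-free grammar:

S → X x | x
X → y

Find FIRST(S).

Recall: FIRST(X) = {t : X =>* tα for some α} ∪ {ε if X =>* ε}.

We compute FIRST(S) using the standard algorithm.
FIRST(S) = {x, y}
FIRST(X) = {y}
Therefore, FIRST(S) = {x, y}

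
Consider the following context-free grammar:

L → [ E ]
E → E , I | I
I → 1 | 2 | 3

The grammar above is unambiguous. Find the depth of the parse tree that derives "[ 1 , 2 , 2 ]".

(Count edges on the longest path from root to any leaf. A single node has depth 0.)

5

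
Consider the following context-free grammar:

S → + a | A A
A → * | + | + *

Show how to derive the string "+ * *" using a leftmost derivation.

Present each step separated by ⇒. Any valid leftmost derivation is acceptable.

S ⇒ A A ⇒ + * A ⇒ + * *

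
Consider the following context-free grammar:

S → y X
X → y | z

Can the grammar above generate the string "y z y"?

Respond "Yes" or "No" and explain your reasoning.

No - no valid derivation exists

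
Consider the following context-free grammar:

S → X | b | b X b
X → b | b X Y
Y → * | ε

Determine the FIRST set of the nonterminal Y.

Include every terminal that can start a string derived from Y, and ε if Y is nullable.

We compute FIRST(Y) using the standard algorithm.
FIRST(S) = {b}
FIRST(X) = {b}
FIRST(Y) = {*, ε}
Therefore, FIRST(Y) = {*, ε}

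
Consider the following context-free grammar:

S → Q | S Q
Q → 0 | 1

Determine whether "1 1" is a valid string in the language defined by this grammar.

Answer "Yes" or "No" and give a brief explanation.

Yes - a valid derivation exists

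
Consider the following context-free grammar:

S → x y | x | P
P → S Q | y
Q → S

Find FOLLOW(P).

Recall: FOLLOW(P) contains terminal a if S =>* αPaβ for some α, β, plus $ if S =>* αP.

We compute FOLLOW(P) using the standard algorithm.
FOLLOW(S) starts with {$}.
FIRST(P) = {x, y}
FIRST(Q) = {x, y}
FIRST(S) = {x, y}
FOLLOW(P) = {$, x, y}
FOLLOW(Q) = {$, x, y}
FOLLOW(S) = {$, x, y}
Therefore, FOLLOW(P) = {$, x, y}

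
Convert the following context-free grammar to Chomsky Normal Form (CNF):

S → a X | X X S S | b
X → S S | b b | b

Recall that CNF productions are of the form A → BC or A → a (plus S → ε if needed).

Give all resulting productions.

TA → a; S → b; TB → b; X → b; S → TA X; S → X X0; X0 → X X1; X1 → S S; X → S S; X → TB TB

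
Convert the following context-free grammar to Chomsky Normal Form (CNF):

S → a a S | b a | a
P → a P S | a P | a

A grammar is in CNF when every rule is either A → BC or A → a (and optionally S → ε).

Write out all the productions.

TA → a; TB → b; S → a; P → a; S → TA X0; X0 → TA S; S → TB TA; P → TA X1; X1 → P S; P → TA P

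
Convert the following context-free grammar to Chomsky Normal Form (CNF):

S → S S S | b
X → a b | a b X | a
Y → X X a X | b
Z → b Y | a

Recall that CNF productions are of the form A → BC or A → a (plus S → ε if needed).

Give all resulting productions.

S → b; TA → a; TB → b; X → a; Y → b; Z → a; S → S X0; X0 → S S; X → TA TB; X → TA X1; X1 → TB X; Y → X X2; X2 → X X3; X3 → TA X; Z → TB Y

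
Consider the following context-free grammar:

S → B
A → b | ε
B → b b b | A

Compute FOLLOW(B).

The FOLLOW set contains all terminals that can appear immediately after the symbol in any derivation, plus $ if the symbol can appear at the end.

We compute FOLLOW(B) using the standard algorithm.
FOLLOW(S) starts with {$}.
FIRST(A) = {b, ε}
FIRST(B) = {b, ε}
FIRST(S) = {b, ε}
FOLLOW(A) = {$}
FOLLOW(B) = {$}
FOLLOW(S) = {$}
Therefore, FOLLOW(B) = {$}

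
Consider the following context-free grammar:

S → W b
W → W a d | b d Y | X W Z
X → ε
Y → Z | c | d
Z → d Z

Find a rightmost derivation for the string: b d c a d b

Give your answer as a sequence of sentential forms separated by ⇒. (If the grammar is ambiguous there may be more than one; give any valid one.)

S ⇒ W b ⇒ W a d b ⇒ b d Y a d b ⇒ b d c a d b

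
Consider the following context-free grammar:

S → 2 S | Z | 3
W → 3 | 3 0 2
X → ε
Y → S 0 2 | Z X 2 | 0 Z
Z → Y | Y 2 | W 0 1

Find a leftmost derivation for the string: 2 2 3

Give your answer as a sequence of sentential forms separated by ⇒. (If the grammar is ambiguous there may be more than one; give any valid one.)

S ⇒ 2 S ⇒ 2 2 S ⇒ 2 2 3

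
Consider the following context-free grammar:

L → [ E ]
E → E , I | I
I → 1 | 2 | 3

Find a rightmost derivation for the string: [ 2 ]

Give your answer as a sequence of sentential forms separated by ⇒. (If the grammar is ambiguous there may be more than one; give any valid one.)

L ⇒ [ E ] ⇒ [ I ] ⇒ [ 2 ]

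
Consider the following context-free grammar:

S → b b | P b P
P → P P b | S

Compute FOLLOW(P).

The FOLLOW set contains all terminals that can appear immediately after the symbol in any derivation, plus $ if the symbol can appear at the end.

We compute FOLLOW(P) using the standard algorithm.
FOLLOW(S) starts with {$}.
FIRST(P) = {b}
FIRST(S) = {b}
FOLLOW(P) = {$, b}
FOLLOW(S) = {$, b}
Therefore, FOLLOW(P) = {$, b}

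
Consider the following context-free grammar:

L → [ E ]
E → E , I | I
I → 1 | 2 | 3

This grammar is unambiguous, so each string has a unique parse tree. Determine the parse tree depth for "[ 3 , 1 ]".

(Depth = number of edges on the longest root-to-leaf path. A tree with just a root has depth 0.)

4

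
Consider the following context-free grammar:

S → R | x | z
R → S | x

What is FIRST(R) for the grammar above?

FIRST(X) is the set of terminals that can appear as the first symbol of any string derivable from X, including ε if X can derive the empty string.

We compute FIRST(R) using the standard algorithm.
FIRST(R) = {x, z}
FIRST(S) = {x, z}
Therefore, FIRST(R) = {x, z}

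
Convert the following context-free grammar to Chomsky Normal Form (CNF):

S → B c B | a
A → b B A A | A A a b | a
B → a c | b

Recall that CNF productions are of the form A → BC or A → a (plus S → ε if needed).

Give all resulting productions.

TC → c; S → a; TB → b; TA → a; A → a; B → b; S → B X0; X0 → TC B; A → TB X1; X1 → B X2; X2 → A A; A → A X3; X3 → A X4; X4 → TA TB; B → TA TC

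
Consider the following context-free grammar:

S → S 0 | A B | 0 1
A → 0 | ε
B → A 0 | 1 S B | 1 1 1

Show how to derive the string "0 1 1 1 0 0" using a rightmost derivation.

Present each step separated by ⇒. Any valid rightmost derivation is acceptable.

S ⇒ S 0 ⇒ S 0 0 ⇒ A B 0 0 ⇒ A 1 1 1 0 0 ⇒ 0 1 1 1 0 0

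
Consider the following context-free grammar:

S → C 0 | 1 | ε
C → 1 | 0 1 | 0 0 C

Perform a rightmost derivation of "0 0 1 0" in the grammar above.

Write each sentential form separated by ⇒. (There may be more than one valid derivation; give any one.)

S ⇒ C 0 ⇒ 0 0 C 0 ⇒ 0 0 1 0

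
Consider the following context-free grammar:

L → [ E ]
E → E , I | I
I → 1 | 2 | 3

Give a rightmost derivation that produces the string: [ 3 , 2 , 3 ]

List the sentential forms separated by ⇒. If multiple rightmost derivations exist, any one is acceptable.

L ⇒ [ E ] ⇒ [ E , I ] ⇒ [ E , 3 ] ⇒ [ E , I , 3 ] ⇒ [ E , 2 , 3 ] ⇒ [ I , 2 , 3 ] ⇒ [ 3 , 2 , 3 ]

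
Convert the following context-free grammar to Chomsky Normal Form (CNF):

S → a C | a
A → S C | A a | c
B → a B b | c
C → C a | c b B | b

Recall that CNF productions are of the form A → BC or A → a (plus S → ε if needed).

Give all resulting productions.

TA → a; S → a; A → c; TB → b; B → c; TC → c; C → b; S → TA C; A → S C; A → A TA; B → TA X0; X0 → B TB; C → C TA; C → TC X1; X1 → TB B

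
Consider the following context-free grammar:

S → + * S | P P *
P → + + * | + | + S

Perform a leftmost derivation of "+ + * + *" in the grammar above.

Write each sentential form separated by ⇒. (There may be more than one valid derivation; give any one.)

S ⇒ P P * ⇒ + + * P * ⇒ + + * + *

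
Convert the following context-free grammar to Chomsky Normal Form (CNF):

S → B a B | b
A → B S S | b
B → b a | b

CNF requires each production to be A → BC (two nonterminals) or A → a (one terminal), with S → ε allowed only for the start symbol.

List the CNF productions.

TA → a; S → b; A → b; TB → b; B → b; S → B X0; X0 → TA B; A → B X1; X1 → S S; B → TB TA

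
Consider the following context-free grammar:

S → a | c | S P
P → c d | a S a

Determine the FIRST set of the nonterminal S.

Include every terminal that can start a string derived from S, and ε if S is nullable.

We compute FIRST(S) using the standard algorithm.
FIRST(P) = {a, c}
FIRST(S) = {a, c}
Therefore, FIRST(S) = {a, c}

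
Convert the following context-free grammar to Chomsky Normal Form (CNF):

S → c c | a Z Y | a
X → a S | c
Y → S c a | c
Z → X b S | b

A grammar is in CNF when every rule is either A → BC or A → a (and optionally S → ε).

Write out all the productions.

TC → c; TA → a; S → a; X → c; Y → c; TB → b; Z → b; S → TC TC; S → TA X0; X0 → Z Y; X → TA S; Y → S X1; X1 → TC TA; Z → X X2; X2 → TB S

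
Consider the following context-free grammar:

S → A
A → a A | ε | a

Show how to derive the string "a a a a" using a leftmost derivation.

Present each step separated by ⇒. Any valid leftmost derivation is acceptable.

S ⇒ A ⇒ a A ⇒ a a A ⇒ a a a A ⇒ a a a a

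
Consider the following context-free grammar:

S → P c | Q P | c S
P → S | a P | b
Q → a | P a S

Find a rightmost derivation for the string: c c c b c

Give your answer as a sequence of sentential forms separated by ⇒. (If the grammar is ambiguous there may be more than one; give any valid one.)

S ⇒ c S ⇒ c c S ⇒ c c c S ⇒ c c c P c ⇒ c c c b c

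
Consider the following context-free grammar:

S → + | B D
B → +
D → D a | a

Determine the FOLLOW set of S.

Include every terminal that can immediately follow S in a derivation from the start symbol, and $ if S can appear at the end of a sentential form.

We compute FOLLOW(S) using the standard algorithm.
FOLLOW(S) starts with {$}.
FIRST(B) = {+}
FIRST(D) = {a}
FIRST(S) = {+}
FOLLOW(B) = {a}
FOLLOW(D) = {$, a}
FOLLOW(S) = {$}
Therefore, FOLLOW(S) = {$}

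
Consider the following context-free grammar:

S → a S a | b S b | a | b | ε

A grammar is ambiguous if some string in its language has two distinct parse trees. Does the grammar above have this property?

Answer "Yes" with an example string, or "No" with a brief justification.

No - the grammar is unambiguous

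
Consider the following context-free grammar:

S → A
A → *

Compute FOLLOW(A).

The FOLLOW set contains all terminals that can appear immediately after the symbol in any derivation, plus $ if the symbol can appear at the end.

We compute FOLLOW(A) using the standard algorithm.
FOLLOW(S) starts with {$}.
FIRST(A) = {*}
FIRST(S) = {*}
FOLLOW(A) = {$}
FOLLOW(S) = {$}
Therefore, FOLLOW(A) = {$}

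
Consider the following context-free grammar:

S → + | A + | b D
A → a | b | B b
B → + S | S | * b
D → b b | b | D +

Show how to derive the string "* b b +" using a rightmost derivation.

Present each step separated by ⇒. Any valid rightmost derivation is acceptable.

S ⇒ A + ⇒ B b + ⇒ * b b +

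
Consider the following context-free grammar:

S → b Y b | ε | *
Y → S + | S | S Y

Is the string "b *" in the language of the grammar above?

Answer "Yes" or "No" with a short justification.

No - no valid derivation exists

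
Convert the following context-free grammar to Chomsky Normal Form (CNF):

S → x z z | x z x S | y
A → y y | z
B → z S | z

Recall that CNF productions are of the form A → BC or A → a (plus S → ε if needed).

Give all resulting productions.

TX → x; TZ → z; S → y; TY → y; A → z; B → z; S → TX X0; X0 → TZ TZ; S → TX X1; X1 → TZ X2; X2 → TX S; A → TY TY; B → TZ S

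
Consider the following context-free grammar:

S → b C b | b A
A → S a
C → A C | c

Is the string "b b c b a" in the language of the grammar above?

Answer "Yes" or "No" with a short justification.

Yes - a valid derivation exists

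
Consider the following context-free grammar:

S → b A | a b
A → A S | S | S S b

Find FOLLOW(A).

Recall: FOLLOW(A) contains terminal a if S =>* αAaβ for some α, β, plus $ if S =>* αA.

We compute FOLLOW(A) using the standard algorithm.
FOLLOW(S) starts with {$}.
FIRST(A) = {a, b}
FIRST(S) = {a, b}
FOLLOW(A) = {$, a, b}
FOLLOW(S) = {$, a, b}
Therefore, FOLLOW(A) = {$, a, b}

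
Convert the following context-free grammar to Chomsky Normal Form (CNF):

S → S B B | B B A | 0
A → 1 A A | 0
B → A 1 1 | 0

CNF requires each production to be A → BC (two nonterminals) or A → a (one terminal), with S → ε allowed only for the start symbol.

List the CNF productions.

S → 0; T1 → 1; A → 0; B → 0; S → S X0; X0 → B B; S → B X1; X1 → B A; A → T1 X2; X2 → A A; B → A X3; X3 → T1 T1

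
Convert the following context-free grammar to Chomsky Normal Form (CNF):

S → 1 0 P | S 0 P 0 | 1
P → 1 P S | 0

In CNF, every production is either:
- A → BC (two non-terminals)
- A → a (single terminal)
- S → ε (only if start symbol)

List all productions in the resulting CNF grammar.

T1 → 1; T0 → 0; S → 1; P → 0; S → T1 X0; X0 → T0 P; S → S X1; X1 → T0 X2; X2 → P T0; P → T1 X3; X3 → P S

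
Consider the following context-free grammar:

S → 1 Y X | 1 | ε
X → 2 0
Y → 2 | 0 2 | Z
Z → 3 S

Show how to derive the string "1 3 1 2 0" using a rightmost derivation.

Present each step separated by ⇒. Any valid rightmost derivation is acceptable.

S ⇒ 1 Y X ⇒ 1 Y 2 0 ⇒ 1 Z 2 0 ⇒ 1 3 S 2 0 ⇒ 1 3 1 2 0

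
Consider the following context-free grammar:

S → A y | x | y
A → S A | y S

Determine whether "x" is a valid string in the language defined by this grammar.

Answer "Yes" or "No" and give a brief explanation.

Yes - a valid derivation exists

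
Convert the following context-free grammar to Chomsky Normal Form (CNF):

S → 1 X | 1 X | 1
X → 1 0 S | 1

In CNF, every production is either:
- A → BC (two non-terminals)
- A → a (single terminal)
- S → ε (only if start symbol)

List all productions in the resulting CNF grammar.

T1 → 1; S → 1; T0 → 0; X → 1; S → T1 X; S → T1 X; X → T1 X0; X0 → T0 S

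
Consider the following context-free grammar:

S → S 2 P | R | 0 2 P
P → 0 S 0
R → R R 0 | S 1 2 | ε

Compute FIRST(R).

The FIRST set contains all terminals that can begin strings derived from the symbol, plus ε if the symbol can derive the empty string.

We compute FIRST(R) using the standard algorithm.
FIRST(P) = {0}
FIRST(R) = {0, 1, 2, ε}
FIRST(S) = {0, 1, 2, ε}
Therefore, FIRST(R) = {0, 1, 2, ε}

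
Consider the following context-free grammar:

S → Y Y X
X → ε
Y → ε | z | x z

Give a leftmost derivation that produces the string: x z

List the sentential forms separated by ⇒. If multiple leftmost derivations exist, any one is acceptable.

S ⇒ Y Y X ⇒ Y X ⇒ x z X ⇒ x z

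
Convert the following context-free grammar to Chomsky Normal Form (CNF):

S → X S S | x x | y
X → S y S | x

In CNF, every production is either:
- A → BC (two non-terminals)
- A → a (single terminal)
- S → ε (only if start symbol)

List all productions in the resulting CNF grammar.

TX → x; S → y; TY → y; X → x; S → X X0; X0 → S S; S → TX TX; X → S X1; X1 → TY S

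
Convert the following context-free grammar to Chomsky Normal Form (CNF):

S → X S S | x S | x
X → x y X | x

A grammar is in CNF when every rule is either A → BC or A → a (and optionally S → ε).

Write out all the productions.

TX → x; S → x; TY → y; X → x; S → X X0; X0 → S S; S → TX S; X → TX X1; X1 → TY X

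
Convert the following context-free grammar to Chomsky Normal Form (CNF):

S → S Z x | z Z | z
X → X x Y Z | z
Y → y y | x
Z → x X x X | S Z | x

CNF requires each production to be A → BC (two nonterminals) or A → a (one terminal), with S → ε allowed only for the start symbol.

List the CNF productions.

TX → x; TZ → z; S → z; X → z; TY → y; Y → x; Z → x; S → S X0; X0 → Z TX; S → TZ Z; X → X X1; X1 → TX X2; X2 → Y Z; Y → TY TY; Z → TX X3; X3 → X X4; X4 → TX X; Z → S Z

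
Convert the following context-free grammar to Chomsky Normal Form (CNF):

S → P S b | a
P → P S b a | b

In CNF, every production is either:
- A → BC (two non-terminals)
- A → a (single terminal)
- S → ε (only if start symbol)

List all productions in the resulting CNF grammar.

TB → b; S → a; TA → a; P → b; S → P X0; X0 → S TB; P → P X1; X1 → S X2; X2 → TB TA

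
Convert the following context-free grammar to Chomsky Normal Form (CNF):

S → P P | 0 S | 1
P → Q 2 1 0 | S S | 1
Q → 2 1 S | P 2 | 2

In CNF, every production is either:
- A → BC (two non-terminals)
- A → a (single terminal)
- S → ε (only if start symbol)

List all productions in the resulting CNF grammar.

T0 → 0; S → 1; T2 → 2; T1 → 1; P → 1; Q → 2; S → P P; S → T0 S; P → Q X0; X0 → T2 X1; X1 → T1 T0; P → S S; Q → T2 X2; X2 → T1 S; Q → P T2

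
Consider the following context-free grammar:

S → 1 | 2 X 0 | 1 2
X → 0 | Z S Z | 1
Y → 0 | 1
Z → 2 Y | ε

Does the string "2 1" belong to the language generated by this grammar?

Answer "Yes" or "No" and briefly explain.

No - no valid derivation exists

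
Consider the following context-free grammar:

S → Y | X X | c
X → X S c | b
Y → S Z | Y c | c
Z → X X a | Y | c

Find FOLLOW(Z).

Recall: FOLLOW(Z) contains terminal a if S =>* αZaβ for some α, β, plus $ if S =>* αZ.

We compute FOLLOW(Z) using the standard algorithm.
FOLLOW(S) starts with {$}.
FIRST(S) = {b, c}
FIRST(X) = {b}
FIRST(Y) = {b, c}
FIRST(Z) = {b, c}
FOLLOW(S) = {$, b, c}
FOLLOW(X) = {$, a, b, c}
FOLLOW(Y) = {$, b, c}
FOLLOW(Z) = {$, b, c}
Therefore, FOLLOW(Z) = {$, b, c}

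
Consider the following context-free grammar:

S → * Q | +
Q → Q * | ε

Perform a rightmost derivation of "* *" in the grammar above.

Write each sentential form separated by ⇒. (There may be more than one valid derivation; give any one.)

S ⇒ * Q ⇒ * Q * ⇒ * *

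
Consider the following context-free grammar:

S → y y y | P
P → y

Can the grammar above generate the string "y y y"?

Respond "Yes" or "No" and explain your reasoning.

Yes - a valid derivation exists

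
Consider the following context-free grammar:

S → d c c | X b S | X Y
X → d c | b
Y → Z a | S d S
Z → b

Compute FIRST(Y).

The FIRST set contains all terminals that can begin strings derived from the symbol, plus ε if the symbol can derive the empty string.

We compute FIRST(Y) using the standard algorithm.
FIRST(S) = {b, d}
FIRST(X) = {b, d}
FIRST(Y) = {b, d}
FIRST(Z) = {b}
Therefore, FIRST(Y) = {b, d}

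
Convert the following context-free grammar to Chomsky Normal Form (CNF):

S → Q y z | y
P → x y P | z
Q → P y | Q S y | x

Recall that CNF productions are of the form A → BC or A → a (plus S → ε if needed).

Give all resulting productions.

TY → y; TZ → z; S → y; TX → x; P → z; Q → x; S → Q X0; X0 → TY TZ; P → TX X1; X1 → TY P; Q → P TY; Q → Q X2; X2 → S TY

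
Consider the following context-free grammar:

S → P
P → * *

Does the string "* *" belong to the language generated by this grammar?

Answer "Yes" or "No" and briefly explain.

Yes - a valid derivation exists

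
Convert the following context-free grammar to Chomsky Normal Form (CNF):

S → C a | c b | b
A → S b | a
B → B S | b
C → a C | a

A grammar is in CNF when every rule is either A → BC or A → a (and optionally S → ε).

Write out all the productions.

TA → a; TC → c; TB → b; S → b; A → a; B → b; C → a; S → C TA; S → TC TB; A → S TB; B → B S; C → TA C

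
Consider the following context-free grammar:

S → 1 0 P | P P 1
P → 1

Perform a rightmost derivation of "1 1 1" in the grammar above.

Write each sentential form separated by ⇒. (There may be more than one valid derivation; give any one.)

S ⇒ P P 1 ⇒ P 1 1 ⇒ 1 1 1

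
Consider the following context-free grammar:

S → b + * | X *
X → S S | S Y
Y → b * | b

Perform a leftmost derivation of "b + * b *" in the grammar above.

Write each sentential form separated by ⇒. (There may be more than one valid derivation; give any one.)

S ⇒ X * ⇒ S Y * ⇒ b + * Y * ⇒ b + * b *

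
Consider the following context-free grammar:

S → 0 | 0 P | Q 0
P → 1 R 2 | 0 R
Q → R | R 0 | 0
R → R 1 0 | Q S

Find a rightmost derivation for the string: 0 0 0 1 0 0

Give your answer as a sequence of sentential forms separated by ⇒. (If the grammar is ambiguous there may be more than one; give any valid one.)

S ⇒ Q 0 ⇒ R 0 ⇒ R 1 0 0 ⇒ Q S 1 0 0 ⇒ Q Q 0 1 0 0 ⇒ Q 0 0 1 0 0 ⇒ 0 0 0 1 0 0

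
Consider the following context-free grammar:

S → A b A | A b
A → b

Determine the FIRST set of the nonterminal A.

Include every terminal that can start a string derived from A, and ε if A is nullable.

We compute FIRST(A) using the standard algorithm.
FIRST(A) = {b}
FIRST(S) = {b}
Therefore, FIRST(A) = {b}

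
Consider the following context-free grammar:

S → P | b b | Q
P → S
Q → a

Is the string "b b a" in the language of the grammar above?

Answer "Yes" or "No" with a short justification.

No - no valid derivation exists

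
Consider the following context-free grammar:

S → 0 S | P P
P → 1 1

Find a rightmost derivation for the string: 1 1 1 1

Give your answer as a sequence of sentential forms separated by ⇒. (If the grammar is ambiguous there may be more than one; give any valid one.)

S ⇒ P P ⇒ P 1 1 ⇒ 1 1 1 1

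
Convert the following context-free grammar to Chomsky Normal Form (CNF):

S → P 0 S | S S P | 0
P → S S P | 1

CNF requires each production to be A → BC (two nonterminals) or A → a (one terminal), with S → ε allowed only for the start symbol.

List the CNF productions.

T0 → 0; S → 0; P → 1; S → P X0; X0 → T0 S; S → S X1; X1 → S P; P → S X2; X2 → S P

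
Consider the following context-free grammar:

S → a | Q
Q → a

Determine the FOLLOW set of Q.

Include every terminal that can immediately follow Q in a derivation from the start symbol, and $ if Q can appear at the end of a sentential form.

We compute FOLLOW(Q) using the standard algorithm.
FOLLOW(S) starts with {$}.
FIRST(Q) = {a}
FIRST(S) = {a}
FOLLOW(Q) = {$}
FOLLOW(S) = {$}
Therefore, FOLLOW(Q) = {$}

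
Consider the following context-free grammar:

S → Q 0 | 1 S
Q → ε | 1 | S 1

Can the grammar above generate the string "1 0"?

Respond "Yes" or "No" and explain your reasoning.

Yes - a valid derivation exists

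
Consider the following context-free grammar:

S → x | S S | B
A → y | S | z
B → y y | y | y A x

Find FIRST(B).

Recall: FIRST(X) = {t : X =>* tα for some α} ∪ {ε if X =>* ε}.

We compute FIRST(B) using the standard algorithm.
FIRST(A) = {x, y, z}
FIRST(B) = {y}
FIRST(S) = {x, y}
Therefore, FIRST(B) = {y}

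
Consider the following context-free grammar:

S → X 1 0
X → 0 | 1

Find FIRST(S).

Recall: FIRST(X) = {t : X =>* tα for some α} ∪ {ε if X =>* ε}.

We compute FIRST(S) using the standard algorithm.
FIRST(S) = {0, 1}
FIRST(X) = {0, 1}
Therefore, FIRST(S) = {0, 1}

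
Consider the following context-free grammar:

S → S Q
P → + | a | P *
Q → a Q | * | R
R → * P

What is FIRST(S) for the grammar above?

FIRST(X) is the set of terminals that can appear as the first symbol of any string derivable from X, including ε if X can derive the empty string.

We compute FIRST(S) using the standard algorithm.
FIRST(P) = {+, a}
FIRST(Q) = {*, a}
FIRST(R) = {*}
FIRST(S) = {}
Therefore, FIRST(S) = {}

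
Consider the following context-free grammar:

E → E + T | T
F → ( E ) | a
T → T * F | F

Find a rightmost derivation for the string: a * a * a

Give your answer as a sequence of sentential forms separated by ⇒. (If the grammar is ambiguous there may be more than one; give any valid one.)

E ⇒ T ⇒ T * F ⇒ T * a ⇒ T * F * a ⇒ T * a * a ⇒ F * a * a ⇒ a * a * a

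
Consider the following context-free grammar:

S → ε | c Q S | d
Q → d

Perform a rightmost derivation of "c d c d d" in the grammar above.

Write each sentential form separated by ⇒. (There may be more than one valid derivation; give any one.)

S ⇒ c Q S ⇒ c Q c Q S ⇒ c Q c Q d ⇒ c Q c d d ⇒ c d c d d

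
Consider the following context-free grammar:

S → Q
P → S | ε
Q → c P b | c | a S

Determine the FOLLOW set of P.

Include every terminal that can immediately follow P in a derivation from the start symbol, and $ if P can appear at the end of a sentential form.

We compute FOLLOW(P) using the standard algorithm.
FOLLOW(S) starts with {$}.
FIRST(P) = {a, c, ε}
FIRST(Q) = {a, c}
FIRST(S) = {a, c}
FOLLOW(P) = {b}
FOLLOW(Q) = {$, b}
FOLLOW(S) = {$, b}
Therefore, FOLLOW(P) = {b}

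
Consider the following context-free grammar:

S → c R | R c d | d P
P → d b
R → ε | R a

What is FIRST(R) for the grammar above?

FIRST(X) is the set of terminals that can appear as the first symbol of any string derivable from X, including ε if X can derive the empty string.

We compute FIRST(R) using the standard algorithm.
FIRST(P) = {d}
FIRST(R) = {a, ε}
FIRST(S) = {a, c, d}
Therefore, FIRST(R) = {a, ε}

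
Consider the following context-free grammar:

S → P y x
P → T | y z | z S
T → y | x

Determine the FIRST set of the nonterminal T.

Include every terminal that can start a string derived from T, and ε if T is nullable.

We compute FIRST(T) using the standard algorithm.
FIRST(P) = {x, y, z}
FIRST(S) = {x, y, z}
FIRST(T) = {x, y}
Therefore, FIRST(T) = {x, y}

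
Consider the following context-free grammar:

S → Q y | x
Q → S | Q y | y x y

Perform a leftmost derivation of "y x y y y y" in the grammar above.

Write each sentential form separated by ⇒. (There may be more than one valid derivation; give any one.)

S ⇒ Q y ⇒ S y ⇒ Q y y ⇒ S y y ⇒ Q y y y ⇒ y x y y y y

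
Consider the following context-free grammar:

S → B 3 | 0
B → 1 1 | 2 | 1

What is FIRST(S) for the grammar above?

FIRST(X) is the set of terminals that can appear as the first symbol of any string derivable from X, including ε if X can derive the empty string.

We compute FIRST(S) using the standard algorithm.
FIRST(B) = {1, 2}
FIRST(S) = {0, 1, 2}
Therefore, FIRST(S) = {0, 1, 2}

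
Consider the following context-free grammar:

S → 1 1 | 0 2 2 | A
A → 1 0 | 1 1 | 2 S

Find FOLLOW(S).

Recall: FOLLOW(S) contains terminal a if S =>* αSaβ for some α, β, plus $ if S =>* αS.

We compute FOLLOW(S) using the standard algorithm.
FOLLOW(S) starts with {$}.
FIRST(A) = {1, 2}
FIRST(S) = {0, 1, 2}
FOLLOW(A) = {$}
FOLLOW(S) = {$}
Therefore, FOLLOW(S) = {$}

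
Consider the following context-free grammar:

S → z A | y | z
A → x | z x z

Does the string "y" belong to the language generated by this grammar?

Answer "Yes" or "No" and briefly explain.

Yes - a valid derivation exists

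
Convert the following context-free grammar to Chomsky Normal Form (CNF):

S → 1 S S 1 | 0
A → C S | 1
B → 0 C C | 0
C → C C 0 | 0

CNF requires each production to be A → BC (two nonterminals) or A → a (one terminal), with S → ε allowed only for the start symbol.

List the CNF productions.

T1 → 1; S → 0; A → 1; T0 → 0; B → 0; C → 0; S → T1 X0; X0 → S X1; X1 → S T1; A → C S; B → T0 X2; X2 → C C; C → C X3; X3 → C T0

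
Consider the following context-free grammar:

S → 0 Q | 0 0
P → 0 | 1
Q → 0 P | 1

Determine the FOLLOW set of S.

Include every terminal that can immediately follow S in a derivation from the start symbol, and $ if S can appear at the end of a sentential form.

We compute FOLLOW(S) using the standard algorithm.
FOLLOW(S) starts with {$}.
FIRST(P) = {0, 1}
FIRST(Q) = {0, 1}
FIRST(S) = {0}
FOLLOW(P) = {$}
FOLLOW(Q) = {$}
FOLLOW(S) = {$}
Therefore, FOLLOW(S) = {$}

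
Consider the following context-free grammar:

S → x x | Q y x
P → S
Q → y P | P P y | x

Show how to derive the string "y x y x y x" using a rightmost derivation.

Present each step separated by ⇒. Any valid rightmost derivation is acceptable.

S ⇒ Q y x ⇒ y P y x ⇒ y S y x ⇒ y Q y x y x ⇒ y x y x y x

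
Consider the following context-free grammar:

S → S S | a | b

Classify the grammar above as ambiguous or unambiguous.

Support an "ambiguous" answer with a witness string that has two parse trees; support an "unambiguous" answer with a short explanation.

Ambiguous - the string 'a a a a' has two distinct parse trees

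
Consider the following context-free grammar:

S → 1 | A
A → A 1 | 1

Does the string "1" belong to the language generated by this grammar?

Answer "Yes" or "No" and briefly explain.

Yes - a valid derivation exists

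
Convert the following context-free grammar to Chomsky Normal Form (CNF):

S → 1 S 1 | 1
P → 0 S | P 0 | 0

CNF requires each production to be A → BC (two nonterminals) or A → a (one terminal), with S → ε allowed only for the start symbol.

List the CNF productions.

T1 → 1; S → 1; T0 → 0; P → 0; S → T1 X0; X0 → S T1; P → T0 S; P → P T0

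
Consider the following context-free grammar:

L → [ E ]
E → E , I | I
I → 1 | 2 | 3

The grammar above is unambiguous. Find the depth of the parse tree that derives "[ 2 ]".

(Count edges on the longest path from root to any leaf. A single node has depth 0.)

3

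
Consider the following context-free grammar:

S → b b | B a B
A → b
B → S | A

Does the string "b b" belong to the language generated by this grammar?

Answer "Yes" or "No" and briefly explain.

Yes - a valid derivation exists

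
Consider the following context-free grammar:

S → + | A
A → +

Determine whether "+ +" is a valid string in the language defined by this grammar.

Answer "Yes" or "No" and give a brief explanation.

No - no valid derivation exists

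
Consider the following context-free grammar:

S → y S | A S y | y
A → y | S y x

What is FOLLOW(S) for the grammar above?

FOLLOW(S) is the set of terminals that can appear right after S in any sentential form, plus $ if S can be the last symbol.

We compute FOLLOW(S) using the standard algorithm.
FOLLOW(S) starts with {$}.
FIRST(A) = {y}
FIRST(S) = {y}
FOLLOW(A) = {y}
FOLLOW(S) = {$, y}
Therefore, FOLLOW(S) = {$, y}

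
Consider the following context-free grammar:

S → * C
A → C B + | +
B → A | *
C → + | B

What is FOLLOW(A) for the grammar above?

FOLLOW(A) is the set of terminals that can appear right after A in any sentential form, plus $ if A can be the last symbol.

We compute FOLLOW(A) using the standard algorithm.
FOLLOW(S) starts with {$}.
FIRST(A) = {*, +}
FIRST(B) = {*, +}
FIRST(C) = {*, +}
FIRST(S) = {*}
FOLLOW(A) = {$, *, +}
FOLLOW(B) = {$, *, +}
FOLLOW(C) = {$, *, +}
FOLLOW(S) = {$}
Therefore, FOLLOW(A) = {$, *, +}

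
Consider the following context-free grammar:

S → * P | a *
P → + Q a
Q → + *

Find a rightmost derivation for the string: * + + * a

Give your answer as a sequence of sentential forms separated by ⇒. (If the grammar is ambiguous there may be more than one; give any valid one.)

S ⇒ * P ⇒ * + Q a ⇒ * + + * a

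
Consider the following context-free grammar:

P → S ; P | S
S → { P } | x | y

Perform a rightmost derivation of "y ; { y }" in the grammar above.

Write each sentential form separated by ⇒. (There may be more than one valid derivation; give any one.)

P ⇒ S ; P ⇒ S ; S ⇒ S ; { P } ⇒ S ; { S } ⇒ S ; { y } ⇒ y ; { y }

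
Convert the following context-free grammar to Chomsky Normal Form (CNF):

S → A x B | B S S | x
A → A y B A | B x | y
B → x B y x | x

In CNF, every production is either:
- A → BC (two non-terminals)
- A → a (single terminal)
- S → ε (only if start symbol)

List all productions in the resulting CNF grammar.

TX → x; S → x; TY → y; A → y; B → x; S → A X0; X0 → TX B; S → B X1; X1 → S S; A → A X2; X2 → TY X3; X3 → B A; A → B TX; B → TX X4; X4 → B X5; X5 → TY TX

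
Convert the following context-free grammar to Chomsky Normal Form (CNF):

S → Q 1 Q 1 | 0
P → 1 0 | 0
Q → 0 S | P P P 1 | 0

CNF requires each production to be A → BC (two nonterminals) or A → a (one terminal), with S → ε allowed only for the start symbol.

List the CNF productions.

T1 → 1; S → 0; T0 → 0; P → 0; Q → 0; S → Q X0; X0 → T1 X1; X1 → Q T1; P → T1 T0; Q → T0 S; Q → P X2; X2 → P X3; X3 → P T1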